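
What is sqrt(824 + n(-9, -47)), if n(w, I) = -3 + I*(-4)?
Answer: sqrt(1009) ≈ 31.765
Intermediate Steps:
n(w, I) = -3 - 4*I
sqrt(824 + n(-9, -47)) = sqrt(824 + (-3 - 4*(-47))) = sqrt(824 + (-3 + 188)) = sqrt(824 + 185) = sqrt(1009)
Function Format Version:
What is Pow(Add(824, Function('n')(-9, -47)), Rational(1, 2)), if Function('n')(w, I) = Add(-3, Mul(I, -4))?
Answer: Pow(1009, Rational(1, 2)) ≈ 31.765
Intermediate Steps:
Function('n')(w, I) = Add(-3, Mul(-4, I))
Pow(Add(824, Function('n')(-9, -47)), Rational(1, 2)) = Pow(Add(824, Add(-3, Mul(-4, -47))), Rational(1, 2)) = Pow(Add(824, Add(-3, 188)), Rational(1, 2)) = Pow(Add(824, 185), Rational(1, 2)) = Pow(1009, Rational(1, 2))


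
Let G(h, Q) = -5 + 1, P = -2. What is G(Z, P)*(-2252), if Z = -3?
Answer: 9008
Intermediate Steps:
G(h, Q) = -4
G(Z, P)*(-2252) = -4*(-2252) = 9008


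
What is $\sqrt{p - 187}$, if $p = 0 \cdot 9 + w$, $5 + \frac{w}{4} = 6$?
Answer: $i \sqrt{183} \approx 13.528 i$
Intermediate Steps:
$w = 4$ ($w = -20 + 4 \cdot 6 = -20 + 24 = 4$)
$p = 4$ ($p = 0 \cdot 9 + 4 = 0 + 4 = 4$)
$\sqrt{p - 187} = \sqrt{4 - 187} = \sqrt{-183} = i \sqrt{183}$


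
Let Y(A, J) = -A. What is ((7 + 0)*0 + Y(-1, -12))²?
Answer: 1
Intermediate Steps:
((7 + 0)*0 + Y(-1, -12))² = ((7 + 0)*0 - 1*(-1))² = (7*0 + 1)² = (0 + 1)² = 1² = 1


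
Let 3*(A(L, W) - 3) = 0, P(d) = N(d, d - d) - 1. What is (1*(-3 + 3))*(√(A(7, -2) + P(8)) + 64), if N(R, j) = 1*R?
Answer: 0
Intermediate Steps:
N(R, j) = R
P(d) = -1 + d (P(d) = d - 1 = -1 + d)
A(L, W) = 3 (A(L, W) = 3 + (⅓)*0 = 3 + 0 = 3)
(1*(-3 + 3))*(√(A(7, -2) + P(8)) + 64) = (1*(-3 + 3))*(√(3 + (-1 + 8)) + 64) = (1*0)*(√(3 + 7) + 64) = 0*(√10 + 64) = 0*(64 + √10) = 0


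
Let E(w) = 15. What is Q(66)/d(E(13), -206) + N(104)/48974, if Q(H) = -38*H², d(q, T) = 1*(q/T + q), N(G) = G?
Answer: -278325457372/25099175 ≈ -11089.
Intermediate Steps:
d(q, T) = q + q/T (d(q, T) = 1*(q + q/T) = q + q/T)
Q(66)/d(E(13), -206) + N(104)/48974 = (-38*66²)/(15 + 15/(-206)) + 104/48974 = (-38*4356)/(15 + 15*(-1/206)) + 104*(1/48974) = -165528/(15 - 15/206) + 52/24487 = -165528/3075/206 + 52/24487 = -165528*206/3075 + 52/24487 = -11366256/1025 + 52/24487 = -278325457372/25099175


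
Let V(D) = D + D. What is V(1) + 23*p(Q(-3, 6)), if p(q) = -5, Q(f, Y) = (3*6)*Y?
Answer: -113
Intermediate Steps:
V(D) = 2*D
Q(f, Y) = 18*Y
V(1) + 23*p(Q(-3, 6)) = 2*1 + 23*(-5) = 2 - 115 = -113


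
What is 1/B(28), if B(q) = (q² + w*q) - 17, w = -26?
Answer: 1/39 ≈ 0.025641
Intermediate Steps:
B(q) = -17 + q² - 26*q (B(q) = (q² - 26*q) - 17 = -17 + q² - 26*q)
1/B(28) = 1/(-17 + 28² - 26*28) = 1/(-17 + 784 - 728) = 1/39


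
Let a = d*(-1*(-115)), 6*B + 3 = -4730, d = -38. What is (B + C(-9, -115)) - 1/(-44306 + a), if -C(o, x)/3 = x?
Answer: -64812091/146028 ≈ -443.83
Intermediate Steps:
C(o, x) = -3*x
B = -4733/6 (B = -½ + (⅙)*(-4730) = -½ - 2365/3 = -4733/6 ≈ -788.83)
a = -4370 (a = -(-38)*(-115) = -38*115 = -4370)
(B + C(-9, -115)) - 1/(-44306 + a) = (-4733/6 - 3*(-115)) - 1/(-44306 - 4370) = (-4733/6 + 345) - 1/(-48676) = -2663/6 - 1*(-1/48676) = -2663/6 + 1/48676 = -64812091/146028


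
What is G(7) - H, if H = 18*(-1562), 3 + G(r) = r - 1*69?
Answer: 28051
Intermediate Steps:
G(r) = -72 + r (G(r) = -3 + (r - 1*69) = -3 + (r - 69) = -3 + (-69 + r) = -72 + r)
H = -28116
G(7) - H = (-72 + 7) - 1*(-28116) = -65 + 28116 = 28051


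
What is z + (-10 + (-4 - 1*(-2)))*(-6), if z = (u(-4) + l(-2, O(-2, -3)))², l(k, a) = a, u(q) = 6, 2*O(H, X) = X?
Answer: 369/4 ≈ 92.250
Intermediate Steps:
O(H, X) = X/2
z = 81/4 (z = (6 + (½)*(-3))² = (6 - 3/2)² = (9/2)² = 81/4 ≈ 20.250)
z + (-10 + (-4 - 1*(-2)))*(-6) = 81/4 + (-10 + (-4 - 1*(-2)))*(-6) = 81/4 + (-10 + (-4 + 2))*(-6) = 81/4 + (-10 - 2)*(-6) = 81/4 - 12*(-6) = 81/4 + 72 = 369/4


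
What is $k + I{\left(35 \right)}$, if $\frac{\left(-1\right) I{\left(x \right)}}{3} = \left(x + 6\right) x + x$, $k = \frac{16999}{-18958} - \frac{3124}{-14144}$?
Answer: $- \frac{147835902173}{33517744} \approx -4410.7$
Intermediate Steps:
$k = - \frac{22651133}{33517744}$ ($k = 16999 \left(- \frac{1}{18958}\right) - - \frac{781}{3536} = - \frac{16999}{18958} + \frac{781}{3536} = - \frac{22651133}{33517744} \approx -0.6758$)
$I{\left(x \right)} = - 3 x - 3 x \left(6 + x\right)$ ($I{\left(x \right)} = - 3 \left(\left(x + 6\right) x + x\right) = - 3 \left(\left(6 + x\right) x + x\right) = - 3 \left(x \left(6 + x\right) + x\right) = - 3 \left(x + x \left(6 + x\right)\right) = - 3 x - 3 x \left(6 + x\right)$)
$k + I{\left(35 \right)} = - \frac{22651133}{33517744} - 105 \left(7 + 35\right) = - \frac{22651133}{33517744} - 105 \cdot 42 = - \frac{22651133}{33517744} - 4410 = - \frac{147835902173}{33517744}$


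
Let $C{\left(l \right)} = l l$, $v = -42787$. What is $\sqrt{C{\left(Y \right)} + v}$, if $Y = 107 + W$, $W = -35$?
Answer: $i \sqrt{37603} \approx 193.92 i$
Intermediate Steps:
$Y = 72$ ($Y = 107 - 35 = 72$)
$C{\left(l \right)} = l^{2}$
$\sqrt{C{\left(Y \right)} + v} = \sqrt{72^{2} - 42787} = \sqrt{5184 - 42787} = \sqrt{-37603} = i \sqrt{37603}$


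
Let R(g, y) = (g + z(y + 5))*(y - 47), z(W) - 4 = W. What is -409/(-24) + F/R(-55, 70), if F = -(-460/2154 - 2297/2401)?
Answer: 12164185519/713702052 ≈ 17.044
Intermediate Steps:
z(W) = 4 + W
R(g, y) = (-47 + y)*(9 + g + y) (R(g, y) = (g + (4 + (y + 5)))*(y - 47) = (g + (4 + (5 + y)))*(-47 + y) = (g + (9 + y))*(-47 + y) = (9 + g + y)*(-47 + y) = (-47 + y)*(9 + g + y))
F = 3026099/2585877 (F = -(-460*1/2154 - 2297*1/2401) = -(-230/1077 - 2297/2401) = -1*(-3026099/2585877) = 3026099/2585877 ≈ 1.1702)
-409/(-24) + F/R(-55, 70) = -409/(-24) + 3026099/(2585877*(-423 + 70**2 - 47*(-55) - 38*70 - 55*70)) = -409*(-1/24) + 3026099/(2585877*(-423 + 4900 + 2585 - 2660 - 3850)) = 409/24 + (3026099/2585877)/552 = 409/24 + (3026099/2585877)*(1/552) = 409/24 + 3026099/1427404104 = 12164185519/713702052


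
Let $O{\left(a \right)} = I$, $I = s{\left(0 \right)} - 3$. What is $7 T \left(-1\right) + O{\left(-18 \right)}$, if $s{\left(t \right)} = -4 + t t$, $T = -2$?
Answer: $7$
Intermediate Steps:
$s{\left(t \right)} = -4 + t^{2}$
$I = -7$ ($I = \left(-4 + 0^{2}\right) - 3 = \left(-4 + 0\right) - 3 = -4 - 3 = -7$)
$O{\left(a \right)} = -7$
$7 T \left(-1\right) + O{\left(-18 \right)} = 7 \left(-2\right) \left(-1\right) - 7 = \left(-14\right) \left(-1\right) - 7 = 14 - 7 = 7$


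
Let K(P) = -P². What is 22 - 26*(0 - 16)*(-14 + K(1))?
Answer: -6218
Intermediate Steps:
22 - 26*(0 - 16)*(-14 + K(1)) = 22 - 26*(0 - 16)*(-14 - 1*1²) = 22 - (-416)*(-14 - 1*1) = 22 - (-416)*(-14 - 1) = 22 - (-416)*(-15) = 22 - 26*240 = 22 - 6240 = -6218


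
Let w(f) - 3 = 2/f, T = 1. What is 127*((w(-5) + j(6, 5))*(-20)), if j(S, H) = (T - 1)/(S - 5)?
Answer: -6604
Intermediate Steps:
j(S, H) = 0 (j(S, H) = (1 - 1)/(S - 5) = 0/(-5 + S) = 0)
w(f) = 3 + 2/f
127*((w(-5) + j(6, 5))*(-20)) = 127*(((3 + 2/(-5)) + 0)*(-20)) = 127*(((3 + 2*(-1/5)) + 0)*(-20)) = 127*(((3 - 2/5) + 0)*(-20)) = 127*((13/5 + 0)*(-20)) = 127*((13/5)*(-20)) = 127*(-52) = -6604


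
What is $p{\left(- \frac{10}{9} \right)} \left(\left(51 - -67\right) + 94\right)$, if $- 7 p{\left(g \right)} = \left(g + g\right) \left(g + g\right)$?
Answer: $- \frac{84800}{567} \approx -149.56$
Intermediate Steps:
$p{\left(g \right)} = - \frac{4 g^{2}}{7}$ ($p{\left(g \right)} = - \frac{\left(g + g\right) \left(g + g\right)}{7} = - \frac{2 g 2 g}{7} = - \frac{4 g^{2}}{7}$)
$p{\left(- \frac{10}{9} \right)} \left(\left(51 - -67\right) + 94\right) = - \frac{4 \left(- \frac{10}{9}\right)^{2}}{7} \left(\left(51 - -67\right) + 94\right) = - \frac{4 \left(\left(-10\right) \frac{1}{9}\right)^{2}}{7} \left(\left(51 + 67\right) + 94\right) = - \frac{4 \left(- \frac{10}{9}\right)^{2}}{7} \left(118 + 94\right) = \left(- \frac{4}{7}\right) \frac{100}{81} \cdot 212 = \left(- \frac{400}{567}\right) 212 = - \frac{84800}{567}$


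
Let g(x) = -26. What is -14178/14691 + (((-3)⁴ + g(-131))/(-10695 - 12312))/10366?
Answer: -1127106665347/1167888282114 ≈ -0.96508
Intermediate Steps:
-14178/14691 + (((-3)⁴ + g(-131))/(-10695 - 12312))/10366 = -14178/14691 + (((-3)⁴ - 26)/(-10695 - 12312))/10366 = -14178*1/14691 + ((81 - 26)/(-23007))*(1/10366) = -4726/4897 + (55*(-1/23007))*(1/10366) = -4726/4897 - 55/23007*1/10366 = -4726/4897 - 55/238490562 = -1127106665347/1167888282114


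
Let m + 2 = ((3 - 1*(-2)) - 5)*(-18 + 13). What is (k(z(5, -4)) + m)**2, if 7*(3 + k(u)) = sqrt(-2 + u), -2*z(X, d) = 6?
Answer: (35 - I*sqrt(5))**2/49 ≈ 24.898 - 3.1944*I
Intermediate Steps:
m = -2 (m = -2 + ((3 - 1*(-2)) - 5)*(-18 + 13) = -2 + ((3 + 2) - 5)*(-5) = -2 + (5 - 5)*(-5) = -2 + 0*(-5) = -2 + 0 = -2)
z(X, d) = -3 (z(X, d) = -1/2*6 = -3)
k(u) = -3 + sqrt(-2 + u)/7
(k(z(5, -4)) + m)**2 = ((-3 + sqrt(-2 - 3)/7) - 2)**2 = ((-3 + sqrt(-5)/7) - 2)**2 = ((-3 + (I*sqrt(5))/7) - 2)**2 = ((-3 + I*sqrt(5)/7) - 2)**2 = (-5 + I*sqrt(5)/7)**2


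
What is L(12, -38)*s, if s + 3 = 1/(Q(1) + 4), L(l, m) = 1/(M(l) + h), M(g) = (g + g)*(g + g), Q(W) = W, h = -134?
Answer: -7/1105 ≈ -0.0063348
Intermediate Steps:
M(g) = 4*g**2 (M(g) = (2*g)*(2*g) = 4*g**2)
L(l, m) = 1/(-134 + 4*l**2) (L(l, m) = 1/(4*l**2 - 134) = 1/(-134 + 4*l**2))
s = -14/5 (s = -3 + 1/(1 + 4) = -3 + 1/5 = -14/5 ≈ -2.8000)
L(12, -38)*s = (1/(2*(-67 + 2*12**2)))*(-14/5) = (1/(2*(-67 + 2*144)))*(-14/5) = (1/(2*(-67 + 288)))*(-14/5) = ((1/2)/221)*(-14/5) = ((1/2)*(1/221))*(-14/5) = (1/442)*(-14/5) = -7/1105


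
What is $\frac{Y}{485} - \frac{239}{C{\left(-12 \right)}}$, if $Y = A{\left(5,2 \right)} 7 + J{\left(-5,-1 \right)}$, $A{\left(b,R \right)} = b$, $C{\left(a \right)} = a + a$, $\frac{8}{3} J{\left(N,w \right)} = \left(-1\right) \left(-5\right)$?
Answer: $\frac{2920}{291} \approx 10.034$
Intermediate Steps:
$J{\left(N,w \right)} = \frac{15}{8}$ ($J{\left(N,w \right)} = \frac{3 \left(\left(-1\right) \left(-5\right)\right)}{8} = \frac{3}{8} \cdot 5 = \frac{15}{8}$)
$C{\left(a \right)} = 2 a$
$Y = \frac{295}{8}$ ($Y = 5 \cdot 7 + \frac{15}{8} = 35 + \frac{15}{8} = \frac{295}{8} \approx 36.875$)
$\frac{Y}{485} - \frac{239}{C{\left(-12 \right)}} = \frac{295}{8 \cdot 485} - \frac{239}{2 \left(-12\right)} = \frac{295}{8} \cdot \frac{1}{485} - \frac{239}{-24} = \frac{59}{776} - - \frac{239}{24} = \frac{59}{776} + \frac{239}{24} = \frac{2920}{291}$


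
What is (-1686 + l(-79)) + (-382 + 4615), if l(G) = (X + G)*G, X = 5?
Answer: 8393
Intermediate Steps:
l(G) = G*(5 + G) (l(G) = (5 + G)*G = G*(5 + G))
(-1686 + l(-79)) + (-382 + 4615) = (-1686 - 79*(5 - 79)) + (-382 + 4615) = (-1686 - 79*(-74)) + 4233 = (-1686 + 5846) + 4233 = 4160 + 4233 = 8393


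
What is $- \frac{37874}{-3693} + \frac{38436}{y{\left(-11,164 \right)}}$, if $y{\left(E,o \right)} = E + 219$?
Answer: $\frac{37455485}{192036} \approx 195.04$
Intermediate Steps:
$y{\left(E,o \right)} = 219 + E$
$- \frac{37874}{-3693} + \frac{38436}{y{\left(-11,164 \right)}} = - \frac{37874}{-3693} + \frac{38436}{219 - 11} = \left(-37874\right) \left(- \frac{1}{3693}\right) + \frac{38436}{208} = \frac{37874}{3693} + 38436 \cdot \frac{1}{208} = \frac{37874}{3693} + \frac{9609}{52} = \frac{37455485}{192036}$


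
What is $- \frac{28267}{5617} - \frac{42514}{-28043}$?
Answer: $- \frac{19099667}{5431639} \approx -3.5164$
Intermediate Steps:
$- \frac{28267}{5617} - \frac{42514}{-28043} = \left(-28267\right) \frac{1}{5617} - - \frac{1466}{967} = - \frac{28267}{5617} + \frac{1466}{967} = - \frac{19099667}{5431639}$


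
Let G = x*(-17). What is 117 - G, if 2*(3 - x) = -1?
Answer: 353/2 ≈ 176.50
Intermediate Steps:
x = 7/2 (x = 3 - ½*(-1) = 3 + ½ = 7/2 ≈ 3.5000)
G = -119/2 (G = (7/2)*(-17) = -119/2 ≈ -59.500)
117 - G = 117 - 1*(-119/2) = 117 + 119/2 = 353/2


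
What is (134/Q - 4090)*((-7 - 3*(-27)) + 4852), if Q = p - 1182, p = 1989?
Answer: -5419414432/269 ≈ -2.0147e+7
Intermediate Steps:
Q = 807 (Q = 1989 - 1182 = 807)
(134/Q - 4090)*((-7 - 3*(-27)) + 4852) = (134/807 - 4090)*((-7 - 3*(-27)) + 4852) = (134*(1/807) - 4090)*((-7 + 81) + 4852) = (134/807 - 4090)*(74 + 4852) = -3300496/807*4926 = -5419414432/269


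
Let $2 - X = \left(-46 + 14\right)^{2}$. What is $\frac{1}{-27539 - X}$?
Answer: $- \frac{1}{26517} \approx -3.7712 \cdot 10^{-5}$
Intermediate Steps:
$X = -1022$ ($X = 2 - \left(-46 + 14\right)^{2} = 2 - \left(-32\right)^{2} = 2 - 1024 = -1022$)
$\frac{1}{-27539 - X} = \frac{1}{-27539 - -1022} = \frac{1}{-27539 + 1022} = \frac{1}{-26517} = - \frac{1}{26517}$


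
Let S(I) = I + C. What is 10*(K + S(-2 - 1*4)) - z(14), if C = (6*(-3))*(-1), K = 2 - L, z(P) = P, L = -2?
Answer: 146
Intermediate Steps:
K = 4 (K = 2 - 1*(-2) = 2 + 2 = 4)
C = 18 (C = -18*(-1) = 18)
S(I) = 18 + I (S(I) = I + 18 = 18 + I)
10*(K + S(-2 - 1*4)) - z(14) = 10*(4 + (18 + (-2 - 1*4))) - 1*14 = 10*(4 + (18 + (-2 - 4))) - 14 = 10*(4 + (18 - 6)) - 14 = 10*(4 + 12) - 14 = 10*16 - 14 = 160 - 14 = 146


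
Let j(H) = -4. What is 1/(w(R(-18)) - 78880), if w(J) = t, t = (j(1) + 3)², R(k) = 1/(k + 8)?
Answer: -1/78879 ≈ -1.2678e-5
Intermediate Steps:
R(k) = 1/(8 + k)
t = 1 (t = (-4 + 3)² = (-1)² = 1)
w(J) = 1
1/(w(R(-18)) - 78880) = 1/(1 - 78880) = 1/(-78879) = -1/78879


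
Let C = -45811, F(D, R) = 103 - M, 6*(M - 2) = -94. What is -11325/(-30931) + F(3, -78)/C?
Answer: 1545602875/4250940123 ≈ 0.36359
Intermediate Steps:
M = -41/3 (M = 2 + (1/6)*(-94) = 2 - 47/3 = -41/3 ≈ -13.667)
F(D, R) = 350/3 (F(D, R) = 103 - 1*(-41/3) = 103 + 41/3 = 350/3)
-11325/(-30931) + F(3, -78)/C = -11325/(-30931) + (350/3)/(-45811) = -11325*(-1/30931) + (350/3)*(-1/45811) = 11325/30931 - 350/137433 = 1545602875/4250940123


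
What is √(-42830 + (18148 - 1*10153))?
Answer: I*√34835 ≈ 186.64*I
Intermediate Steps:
√(-42830 + (18148 - 1*10153)) = √(-42830 + (18148 - 10153)) = √(-42830 + 7995) = √(-34835) = I*√34835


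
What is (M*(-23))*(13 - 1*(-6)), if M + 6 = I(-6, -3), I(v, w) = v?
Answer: 5244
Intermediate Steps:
M = -12 (M = -6 - 6 = -12)
(M*(-23))*(13 - 1*(-6)) = (-12*(-23))*(13 - 1*(-6)) = 276*(13 + 6) = 276*19 = 5244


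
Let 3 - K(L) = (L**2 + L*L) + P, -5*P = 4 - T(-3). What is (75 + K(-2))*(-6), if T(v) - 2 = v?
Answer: -426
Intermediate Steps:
T(v) = 2 + v
P = -1 (P = -(4 - (2 - 3))/5 = -(4 - 1*(-1))/5 = -(4 + 1)/5 = -1/5*5 = -1)
K(L) = 4 - 2*L**2 (K(L) = 3 - ((L**2 + L*L) - 1) = 3 - ((L**2 + L**2) - 1) = 3 - (2*L**2 - 1) = 3 - (-1 + 2*L**2) = 3 + (1 - 2*L**2) = 4 - 2*L**2)
(75 + K(-2))*(-6) = (75 + (4 - 2*(-2)**2))*(-6) = (75 + (4 - 2*4))*(-6) = (75 + (4 - 8))*(-6) = (75 - 4)*(-6) = 71*(-6) = -426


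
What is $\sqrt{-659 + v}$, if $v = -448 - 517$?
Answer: $2 i \sqrt{406} \approx 40.299 i$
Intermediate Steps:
$v = -965$
$\sqrt{-659 + v} = \sqrt{-659 - 965} = \sqrt{-1624} = 2 i \sqrt{406}$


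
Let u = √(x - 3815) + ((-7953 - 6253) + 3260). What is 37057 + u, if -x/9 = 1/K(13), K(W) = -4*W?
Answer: 26111 + I*√2578823/26 ≈ 26111.0 + 61.764*I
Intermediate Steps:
x = 9/52 (x = -9/((-4*13)) = -9/(-52) = -9*(-1/52) = 9/52 ≈ 0.17308)
u = -10946 + I*√2578823/26 (u = √(9/52 - 3815) + ((-7953 - 6253) + 3260) = √(-198371/52) + (-14206 + 3260) = I*√2578823/26 - 10946 = -10946 + I*√2578823/26 ≈ -10946.0 + 61.764*I)
37057 + u = 37057 + (-10946 + I*√2578823/26) = 26111 + I*√2578823/26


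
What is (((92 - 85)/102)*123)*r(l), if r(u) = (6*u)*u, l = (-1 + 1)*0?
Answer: 0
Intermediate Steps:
l = 0 (l = 0*0 = 0)
r(u) = 6*u²
(((92 - 85)/102)*123)*r(l) = (((92 - 85)/102)*123)*(6*0²) = ((7*(1/102))*123)*(6*0) = ((7/102)*123)*0 = (287/34)*0 = 0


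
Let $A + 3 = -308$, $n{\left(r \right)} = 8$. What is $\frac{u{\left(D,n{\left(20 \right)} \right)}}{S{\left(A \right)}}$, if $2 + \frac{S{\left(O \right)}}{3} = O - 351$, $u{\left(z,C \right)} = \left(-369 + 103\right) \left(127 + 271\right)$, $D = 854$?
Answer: $\frac{26467}{498} \approx 53.147$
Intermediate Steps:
$u{\left(z,C \right)} = -105868$ ($u{\left(z,C \right)} = \left(-266\right) 398 = -105868$)
$A = -311$ ($A = -3 - 308 = -311$)
$S{\left(O \right)} = -1059 + 3 O$ ($S{\left(O \right)} = -6 + 3 \left(O - 351\right) = -6 + 3 \left(-351 + O\right) = -6 + \left(-1053 + 3 O\right) = -1059 + 3 O$)
$\frac{u{\left(D,n{\left(20 \right)} \right)}}{S{\left(A \right)}} = - \frac{105868}{-1059 + 3 \left(-311\right)} = - \frac{105868}{-1059 - 933} = - \frac{105868}{-1992} = \left(-105868\right) \left(- \frac{1}{1992}\right) = \frac{26467}{498}$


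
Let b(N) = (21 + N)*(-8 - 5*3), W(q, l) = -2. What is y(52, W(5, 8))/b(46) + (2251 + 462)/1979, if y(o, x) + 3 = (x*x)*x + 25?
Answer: 4153027/3049639 ≈ 1.3618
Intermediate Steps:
b(N) = -483 - 23*N (b(N) = (21 + N)*(-8 - 15) = (21 + N)*(-23) = -483 - 23*N)
y(o, x) = 22 + x³ (y(o, x) = -3 + ((x*x)*x + 25) = -3 + (x²*x + 25) = -3 + (x³ + 25) = -3 + (25 + x³) = 22 + x³)
y(52, W(5, 8))/b(46) + (2251 + 462)/1979 = (22 + (-2)³)/(-483 - 23*46) + (2251 + 462)/1979 = (22 - 8)/(-483 - 1058) + 2713*(1/1979) = 14/(-1541) + 2713/1979 = 14*(-1/1541) + 2713/1979 = -14/1541 + 2713/1979 = 4153027/3049639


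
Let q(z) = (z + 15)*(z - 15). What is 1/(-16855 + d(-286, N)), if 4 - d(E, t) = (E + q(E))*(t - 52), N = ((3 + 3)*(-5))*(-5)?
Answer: -1/7982781 ≈ -1.2527e-7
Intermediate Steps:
q(z) = (-15 + z)*(15 + z) (q(z) = (15 + z)*(-15 + z) = (-15 + z)*(15 + z))
N = 150 (N = (6*(-5))*(-5) = -30*(-5) = 150)
d(E, t) = 4 - (-52 + t)*(-225 + E + E²) (d(E, t) = 4 - (E + (-225 + E²))*(t - 52) = 4 - (-225 + E + E²)*(-52 + t) = 4 - (-52 + t)*(-225 + E + E²))
1/(-16855 + d(-286, N)) = 1/(-16855 + (-11696 + 52*(-286) + 52*(-286)² - 1*(-286)*150 - 1*150*(-225 + (-286)²))) = 1/(-16855 + (-11696 - 14872 + 52*81796 + 42900 - 1*150*(-225 + 81796))) = 1/(-16855 + (-11696 - 14872 + 4253392 + 42900 - 1*150*81571)) = 1/(-16855 + (-11696 - 14872 + 4253392 + 42900 - 12235650)) = 1/(-16855 - 7965926) = 1/(-7982781) = -1/7982781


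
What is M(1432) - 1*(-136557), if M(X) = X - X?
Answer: 136557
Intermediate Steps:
M(X) = 0
M(1432) - 1*(-136557) = 0 - 1*(-136557) = 0 + 136557 = 136557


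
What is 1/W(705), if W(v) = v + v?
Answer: 1/1410 ≈ 0.00070922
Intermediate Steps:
W(v) = 2*v
1/W(705) = 1/(2*705) = 1/1410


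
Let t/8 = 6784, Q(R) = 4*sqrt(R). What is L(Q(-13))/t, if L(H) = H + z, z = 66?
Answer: 33/27136 + I*sqrt(13)/13568 ≈ 0.0012161 + 0.00026574*I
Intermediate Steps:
L(H) = 66 + H (L(H) = H + 66 = 66 + H)
t = 54272 (t = 8*6784 = 54272)
L(Q(-13))/t = (66 + 4*sqrt(-13))/54272 = (66 + 4*(I*sqrt(13)))*(1/54272) = (66 + 4*I*sqrt(13))*(1/54272) = 33/27136 + I*sqrt(13)/13568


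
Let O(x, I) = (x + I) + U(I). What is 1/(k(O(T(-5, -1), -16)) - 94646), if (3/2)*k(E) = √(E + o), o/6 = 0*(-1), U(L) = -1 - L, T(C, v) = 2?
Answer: -3/283936 ≈ -1.0566e-5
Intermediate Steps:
o = 0 (o = 6*(0*(-1)) = 6*0 = 0)
O(x, I) = -1 + x (O(x, I) = (x + I) + (-1 - I) = (I + x) + (-1 - I) = -1 + x)
k(E) = 2*√E/3 (k(E) = 2*√(E + 0)/3 = 2*√E/3)
1/(k(O(T(-5, -1), -16)) - 94646) = 1/(2*√(-1 + 2)/3 - 94646) = 1/(2*√1/3 - 94646) = 1/((⅔)*1 - 94646) = 1/(⅔ - 94646) = 1/(-283936/3) = -3/283936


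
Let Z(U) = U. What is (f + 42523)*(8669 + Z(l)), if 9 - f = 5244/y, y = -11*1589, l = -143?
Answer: 905488083696/2497 ≈ 3.6263e+8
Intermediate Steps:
y = -17479
f = 162555/17479 (f = 9 - 5244/(-17479) = 9 - 5244*(-1)/17479 = 9 - 1*(-5244/17479) = 9 + 5244/17479 = 162555/17479 ≈ 9.3000)
(f + 42523)*(8669 + Z(l)) = (162555/17479 + 42523)*(8669 - 143) = (743422072/17479)*8526 = 905488083696/2497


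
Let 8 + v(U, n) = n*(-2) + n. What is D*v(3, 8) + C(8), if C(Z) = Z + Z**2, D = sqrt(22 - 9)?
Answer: 72 - 16*sqrt(13) ≈ 14.311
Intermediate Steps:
D = sqrt(13) ≈ 3.6056
v(U, n) = -8 - n (v(U, n) = -8 + (n*(-2) + n) = -8 + (-2*n + n) = -8 - n)
D*v(3, 8) + C(8) = sqrt(13)*(-8 - 1*8) + 8*(1 + 8) = sqrt(13)*(-8 - 8) + 8*9 = sqrt(13)*(-16) + 72 = -16*sqrt(13) + 72 = 72 - 16*sqrt(13)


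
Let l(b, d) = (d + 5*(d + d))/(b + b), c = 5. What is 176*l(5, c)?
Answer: 968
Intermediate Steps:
l(b, d) = 11*d/(2*b) (l(b, d) = (d + 5*(2*d))/((2*b)) = (d + 10*d)*(1/(2*b)) = (11*d)*(1/(2*b)) = 11*d/(2*b))
176*l(5, c) = 176*((11/2)*5/5) = 176*((11/2)*5*(⅕)) = 176*(11/2) = 968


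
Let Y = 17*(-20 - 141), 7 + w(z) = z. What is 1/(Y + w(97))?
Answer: -1/2647 ≈ -0.00037779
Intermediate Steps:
w(z) = -7 + z
Y = -2737 (Y = 17*(-161) = -2737)
1/(Y + w(97)) = 1/(-2737 + (-7 + 97)) = 1/(-2737 + 90) = 1/(-2647) = -1/2647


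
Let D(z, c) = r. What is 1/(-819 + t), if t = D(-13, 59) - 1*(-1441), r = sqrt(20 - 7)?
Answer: 622/386871 - sqrt(13)/386871 ≈ 0.0015985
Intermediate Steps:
r = sqrt(13) ≈ 3.6056
D(z, c) = sqrt(13)
t = 1441 + sqrt(13) (t = sqrt(13) - 1*(-1441) = sqrt(13) + 1441 = 1441 + sqrt(13) ≈ 1444.6)
1/(-819 + t) = 1/(-819 + (1441 + sqrt(13))) = 1/(622 + sqrt(13))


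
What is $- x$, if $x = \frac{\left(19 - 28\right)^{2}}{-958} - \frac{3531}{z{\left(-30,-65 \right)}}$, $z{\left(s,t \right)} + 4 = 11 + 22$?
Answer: $\frac{3385047}{27782} \approx 121.84$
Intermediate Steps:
$z{\left(s,t \right)} = 29$ ($z{\left(s,t \right)} = -4 + \left(11 + 22\right) = -4 + 33 = 29$)
$x = - \frac{3385047}{27782}$ ($x = \frac{\left(19 - 28\right)^{2}}{-958} - \frac{3531}{29} = \left(-9\right)^{2} \left(- \frac{1}{958}\right) - \frac{3531}{29} = 81 \left(- \frac{1}{958}\right) - \frac{3531}{29} = - \frac{81}{958} - \frac{3531}{29} = - \frac{3385047}{27782} \approx -121.84$)
$- x = \left(-1\right) \left(- \frac{3385047}{27782}\right) = \frac{3385047}{27782}$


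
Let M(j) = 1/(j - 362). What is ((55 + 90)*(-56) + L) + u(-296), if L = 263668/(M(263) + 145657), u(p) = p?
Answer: -60666485170/7210021 ≈ -8414.2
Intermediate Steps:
M(j) = 1/(-362 + j)
L = 13051566/7210021 (L = 263668/(1/(-362 + 263) + 145657) = 263668/(1/(-99) + 145657) = 263668/(-1/99 + 145657) = 263668/(14420042/99) = 263668*(99/14420042) = 13051566/7210021 ≈ 1.8102)
((55 + 90)*(-56) + L) + u(-296) = ((55 + 90)*(-56) + 13051566/7210021) - 296 = (145*(-56) + 13051566/7210021) - 296 = (-8120 + 13051566/7210021) - 296 = -58532318954/7210021 - 296 = -60666485170/7210021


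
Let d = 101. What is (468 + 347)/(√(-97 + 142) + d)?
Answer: 82315/10156 - 2445*√5/10156 ≈ 7.5667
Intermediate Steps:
(468 + 347)/(√(-97 + 142) + d) = (468 + 347)/(√(-97 + 142) + 101) = 815/(√45 + 101) = 815/(3*√5 + 101) = 815/(101 + 3*√5)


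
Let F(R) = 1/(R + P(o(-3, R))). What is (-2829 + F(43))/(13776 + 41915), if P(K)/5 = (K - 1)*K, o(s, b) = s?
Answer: -291386/5736173 ≈ -0.050798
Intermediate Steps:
P(K) = 5*K*(-1 + K) (P(K) = 5*((K - 1)*K) = 5*((-1 + K)*K) = 5*(K*(-1 + K)) = 5*K*(-1 + K))
F(R) = 1/(60 + R) (F(R) = 1/(R + 5*(-3)*(-1 - 3)) = 1/(R + 5*(-3)*(-4)) = 1/(R + 60) = 1/(60 + R))
(-2829 + F(43))/(13776 + 41915) = (-2829 + 1/(60 + 43))/(13776 + 41915) = (-2829 + 1/103)/55691 = (-2829 + 1/103)*(1/55691) = -291386/103*1/55691 = -291386/5736173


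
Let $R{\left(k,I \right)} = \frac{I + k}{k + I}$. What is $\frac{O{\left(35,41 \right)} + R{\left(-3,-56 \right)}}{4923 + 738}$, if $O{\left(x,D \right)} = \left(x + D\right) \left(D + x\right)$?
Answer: $\frac{5777}{5661} \approx 1.0205$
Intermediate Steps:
$R{\left(k,I \right)} = 1$ ($R{\left(k,I \right)} = \frac{I + k}{I + k} = 1$)
$O{\left(x,D \right)} = \left(D + x\right)^{2}$ ($O{\left(x,D \right)} = \left(D + x\right) \left(D + x\right) = \left(D + x\right)^{2}$)
$\frac{O{\left(35,41 \right)} + R{\left(-3,-56 \right)}}{4923 + 738} = \frac{\left(41 + 35\right)^{2} + 1}{4923 + 738} = \frac{76^{2} + 1}{5661} = \left(5776 + 1\right) \frac{1}{5661} = 5777 \cdot \frac{1}{5661} = \frac{5777}{5661}$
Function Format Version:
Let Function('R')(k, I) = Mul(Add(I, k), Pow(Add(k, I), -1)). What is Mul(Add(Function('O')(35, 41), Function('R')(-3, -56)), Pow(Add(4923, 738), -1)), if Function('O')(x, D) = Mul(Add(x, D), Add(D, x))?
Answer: Rational(5777, 5661) ≈ 1.0205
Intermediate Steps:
Function('R')(k, I) = 1 (Function('R')(k, I) = Mul(Add(I, k), Pow(Add(I, k), -1)) = 1)
Function('O')(x, D) = Pow(Add(D, x), 2) (Function('O')(x, D) = Mul(Add(D, x), Add(D, x)) = Pow(Add(D, x), 2))
Mul(Add(Function('O')(35, 41), Function('R')(-3, -56)), Pow(Add(4923, 738), -1)) = Mul(Add(Pow(Add(41, 35), 2), 1), Pow(Add(4923, 738), -1)) = Mul(Add(Pow(76, 2), 1), Pow(5661, -1)) = Mul(Add(5776, 1), Rational(1, 5661)) = Mul(5777, Rational(1, 5661)) = Rational(5777, 5661)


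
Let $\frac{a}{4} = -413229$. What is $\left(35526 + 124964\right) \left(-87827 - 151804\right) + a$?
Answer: $-38460032106$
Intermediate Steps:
$a = -1652916$ ($a = 4 \left(-413229\right) = -1652916$)
$\left(35526 + 124964\right) \left(-87827 - 151804\right) + a = \left(35526 + 124964\right) \left(-87827 - 151804\right) - 1652916 = 160490 \left(-239631\right) - 1652916 = -38458379190 - 1652916 = -38460032106$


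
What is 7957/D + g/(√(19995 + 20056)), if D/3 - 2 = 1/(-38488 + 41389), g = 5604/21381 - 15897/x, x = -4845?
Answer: 7694419/5803 + 40782793*√331/41908292305 ≈ 1326.0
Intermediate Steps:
g = 40782793/11510105 (g = 5604/21381 - 15897/(-4845) = 5604*(1/21381) - 15897*(-1/4845) = 1868/7127 + 5299/1615 = 40782793/11510105 ≈ 3.5432)
D = 5803/967 (D = 6 + 3/(-38488 + 41389) = 6 + 3/2901 = 6 + 3*(1/2901) = 6 + 1/967 = 5803/967 ≈ 6.0010)
7957/D + g/(√(19995 + 20056)) = 7957/(5803/967) + 40782793/(11510105*(√(19995 + 20056))) = 7957*(967/5803) + 40782793/(11510105*(√40051)) = 7694419/5803 + 40782793/(11510105*((11*√331))) = 7694419/5803 + 40782793*(√331/3641)/11510105 = 7694419/5803 + 40782793*√331/41908292305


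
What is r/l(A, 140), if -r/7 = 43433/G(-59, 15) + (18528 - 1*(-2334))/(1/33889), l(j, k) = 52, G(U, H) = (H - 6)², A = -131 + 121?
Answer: -400864948337/4212 ≈ -9.5172e+7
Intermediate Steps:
A = -10
G(U, H) = (-6 + H)²
r = -400864948337/81 (r = -7*(43433/((-6 + 15)²) + (18528 - 1*(-2334))/(1/33889)) = -7*(43433/(9²) + (18528 + 2334)/(1/33889)) = -7*(43433/81 + 20862*33889) = -7*(43433*(1/81) + 706992318) = -7*(43433/81 + 706992318) = -7*57266421191/81 = -400864948337/81 ≈ -4.9490e+9)
r/l(A, 140) = -400864948337/81/52 = -400864948337/81*1/52 = -400864948337/4212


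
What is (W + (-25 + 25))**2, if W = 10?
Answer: 100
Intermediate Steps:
(W + (-25 + 25))**2 = (10 + (-25 + 25))**2 = (10 + 0)**2 = 10**2 = 100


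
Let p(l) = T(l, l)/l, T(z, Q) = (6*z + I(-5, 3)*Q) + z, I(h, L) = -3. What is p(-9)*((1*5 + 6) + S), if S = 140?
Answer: 604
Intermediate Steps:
T(z, Q) = -3*Q + 7*z (T(z, Q) = (6*z - 3*Q) + z = (-3*Q + 6*z) + z = -3*Q + 7*z)
p(l) = 4 (p(l) = (-3*l + 7*l)/l = (4*l)/l = 4)
p(-9)*((1*5 + 6) + S) = 4*((1*5 + 6) + 140) = 4*((5 + 6) + 140) = 4*(11 + 140) = 4*151 = 604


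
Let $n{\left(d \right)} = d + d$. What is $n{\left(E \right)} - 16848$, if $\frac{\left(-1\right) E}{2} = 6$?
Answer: $-16872$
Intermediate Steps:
$E = -12$ ($E = \left(-2\right) 6 = -12$)
$n{\left(d \right)} = 2 d$
$n{\left(E \right)} - 16848 = 2 \left(-12\right) - 16848 = -24 - 16848 = -16872$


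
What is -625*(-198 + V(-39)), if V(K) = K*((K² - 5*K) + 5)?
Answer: 42073125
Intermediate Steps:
V(K) = K*(5 + K² - 5*K)
-625*(-198 + V(-39)) = -625*(-198 - 39*(5 + (-39)² - 5*(-39))) = -625*(-198 - 39*(5 + 1521 + 195)) = -625*(-198 - 39*1721) = -625*(-198 - 67119) = -625*(-67317) = 42073125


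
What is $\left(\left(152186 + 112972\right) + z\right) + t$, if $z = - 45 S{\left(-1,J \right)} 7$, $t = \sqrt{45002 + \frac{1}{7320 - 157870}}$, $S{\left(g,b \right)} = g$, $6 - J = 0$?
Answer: $265473 + \frac{\sqrt{40799357718178}}{30110} \approx 2.6569 \cdot 10^{5}$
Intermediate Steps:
$J = 6$ ($J = 6 - 0 = 6 + 0 = 6$)
$t = \frac{\sqrt{40799357718178}}{30110}$ ($t = \sqrt{45002 + \frac{1}{-150550}} = \sqrt{45002 - \frac{1}{150550}} = \sqrt{\frac{6775051099}{150550}} = \frac{\sqrt{40799357718178}}{30110} \approx 212.14$)
$z = 315$ ($z = \left(-45\right) \left(-1\right) 7 = 45 \cdot 7 = 315$)
$\left(\left(152186 + 112972\right) + z\right) + t = \left(\left(152186 + 112972\right) + 315\right) + \frac{\sqrt{40799357718178}}{30110} = \left(265158 + 315\right) + \frac{\sqrt{40799357718178}}{30110} = 265473 + \frac{\sqrt{40799357718178}}{30110}$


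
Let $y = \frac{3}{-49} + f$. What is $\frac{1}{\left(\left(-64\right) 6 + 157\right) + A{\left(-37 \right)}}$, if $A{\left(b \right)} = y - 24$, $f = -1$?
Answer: $- \frac{49}{12351} \approx -0.0039673$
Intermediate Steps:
$y = - \frac{52}{49}$ ($y = \frac{3}{-49} - 1 = 3 \left(- \frac{1}{49}\right) - 1 = - \frac{3}{49} - 1 = - \frac{52}{49} \approx -1.0612$)
$A{\left(b \right)} = - \frac{1228}{49}$ ($A{\left(b \right)} = - \frac{52}{49} - 24 = - \frac{1228}{49}$)
$\frac{1}{\left(\left(-64\right) 6 + 157\right) + A{\left(-37 \right)}} = \frac{1}{\left(\left(-64\right) 6 + 157\right) - \frac{1228}{49}} = \frac{1}{\left(-384 + 157\right) - \frac{1228}{49}} = \frac{1}{-227 - \frac{1228}{49}} = \frac{1}{- \frac{12351}{49}} = - \frac{49}{12351}$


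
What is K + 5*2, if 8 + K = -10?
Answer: -8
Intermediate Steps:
K = -18 (K = -8 - 10 = -18)
K + 5*2 = -18 + 5*2 = -18 + 10 = -8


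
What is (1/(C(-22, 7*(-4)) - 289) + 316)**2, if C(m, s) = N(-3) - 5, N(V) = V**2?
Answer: 8110623481/81225 ≈ 99854.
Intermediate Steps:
C(m, s) = 4 (C(m, s) = (-3)**2 - 5 = 9 - 5 = 4)
(1/(C(-22, 7*(-4)) - 289) + 316)**2 = (1/(4 - 289) + 316)**2 = (1/(-285) + 316)**2 = (-1/285 + 316)**2 = (90059/285)**2 = 8110623481/81225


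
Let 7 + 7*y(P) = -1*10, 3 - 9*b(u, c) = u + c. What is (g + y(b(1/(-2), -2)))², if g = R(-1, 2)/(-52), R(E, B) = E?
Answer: 769129/132496 ≈ 5.8049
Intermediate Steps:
b(u, c) = ⅓ - c/9 - u/9 (b(u, c) = ⅓ - (u + c)/9 = ⅓ - (c + u)/9 = ⅓ + (-c/9 - u/9) = ⅓ - c/9 - u/9)
y(P) = -17/7 (y(P) = -1 + (-1*10)/7 = -1 + (⅐)*(-10) = -1 - 10/7 = -17/7)
g = 1/52 (g = -1/(-52) = -1*(-1/52) = 1/52 ≈ 0.019231)
(g + y(b(1/(-2), -2)))² = (1/52 - 17/7)² = (-877/364)² = 769129/132496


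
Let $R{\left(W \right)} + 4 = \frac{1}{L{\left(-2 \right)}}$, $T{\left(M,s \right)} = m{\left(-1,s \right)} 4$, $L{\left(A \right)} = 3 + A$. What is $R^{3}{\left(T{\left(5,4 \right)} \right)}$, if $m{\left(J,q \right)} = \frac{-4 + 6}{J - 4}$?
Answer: $-27$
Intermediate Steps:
$m{\left(J,q \right)} = \frac{2}{-4 + J}$
$T{\left(M,s \right)} = - \frac{8}{5}$ ($T{\left(M,s \right)} = \frac{2}{-4 - 1} \cdot 4 = \frac{2}{-5} \cdot 4 = 2 \left(- \frac{1}{5}\right) 4 = \left(- \frac{2}{5}\right) 4 = - \frac{8}{5}$)
$R{\left(W \right)} = -3$ ($R{\left(W \right)} = -4 + \frac{1}{3 - 2} = -4 + 1^{-1} = -4 + 1 = -3$)
$R^{3}{\left(T{\left(5,4 \right)} \right)} = \left(-3\right)^{3} = -27$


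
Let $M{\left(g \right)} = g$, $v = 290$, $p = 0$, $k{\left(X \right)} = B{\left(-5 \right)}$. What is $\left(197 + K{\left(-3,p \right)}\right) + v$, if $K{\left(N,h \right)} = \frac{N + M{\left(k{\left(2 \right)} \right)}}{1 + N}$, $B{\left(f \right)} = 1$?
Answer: $488$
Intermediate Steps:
$k{\left(X \right)} = 1$
$K{\left(N,h \right)} = 1$ ($K{\left(N,h \right)} = \frac{N + 1}{1 + N} = \frac{1 + N}{1 + N} = 1$)
$\left(197 + K{\left(-3,p \right)}\right) + v = \left(197 + 1\right) + 290 = 198 + 290 = 488$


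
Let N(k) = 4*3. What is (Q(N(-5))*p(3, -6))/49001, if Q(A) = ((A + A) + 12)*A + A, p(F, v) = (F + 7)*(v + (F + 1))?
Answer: -8880/49001 ≈ -0.18122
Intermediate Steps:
p(F, v) = (7 + F)*(1 + F + v) (p(F, v) = (7 + F)*(v + (1 + F)) = (7 + F)*(1 + F + v))
N(k) = 12
Q(A) = A + A*(12 + 2*A) (Q(A) = (2*A + 12)*A + A = (12 + 2*A)*A + A = A*(12 + 2*A) + A = A + A*(12 + 2*A))
(Q(N(-5))*p(3, -6))/49001 = ((12*(13 + 2*12))*(7 + 3**2 + 7*(-6) + 8*3 + 3*(-6)))/49001 = ((12*(13 + 24))*(7 + 9 - 42 + 24 - 18))*(1/49001) = ((12*37)*(-20))*(1/49001) = (444*(-20))*(1/49001) = -8880*1/49001 = -8880/49001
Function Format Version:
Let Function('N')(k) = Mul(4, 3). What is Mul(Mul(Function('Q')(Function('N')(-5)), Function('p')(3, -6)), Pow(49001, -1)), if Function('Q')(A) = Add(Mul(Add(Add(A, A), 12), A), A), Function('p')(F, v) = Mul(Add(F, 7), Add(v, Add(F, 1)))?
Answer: Rational(-8880, 49001) ≈ -0.18122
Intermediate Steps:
Function('p')(F, v) = Mul(Add(7, F), Add(1, F, v)) (Function('p')(F, v) = Mul(Add(7, F), Add(v, Add(1, F))) = Mul(Add(7, F), Add(1, F, v)))
Function('N')(k) = 12
Function('Q')(A) = Add(A, Mul(A, Add(12, Mul(2, A)))) (Function('Q')(A) = Add(Mul(Add(Mul(2, A), 12), A), A) = Add(Mul(Add(12, Mul(2, A)), A), A) = Add(Mul(A, Add(12, Mul(2, A))), A) = Add(A, Mul(A, Add(12, Mul(2, A)))))
Mul(Mul(Function('Q')(Function('N')(-5)), Function('p')(3, -6)), Pow(49001, -1)) = Mul(Mul(Mul(12, Add(13, Mul(2, 12))), Add(7, Pow(3, 2), Mul(7, -6), Mul(8, 3), Mul(3, -6))), Pow(49001, -1)) = Mul(Mul(Mul(12, Add(13, 24)), Add(7, 9, -42, 24, -18)), Rational(1, 49001)) = Mul(Mul(Mul(12, 37), -20), Rational(1, 49001)) = Mul(Mul(444, -20), Rational(1, 49001)) = Mul(-8880, Rational(1, 49001)) = Rational(-8880, 49001)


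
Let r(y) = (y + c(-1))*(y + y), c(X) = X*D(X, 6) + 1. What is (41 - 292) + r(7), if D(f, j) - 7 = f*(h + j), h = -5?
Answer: -223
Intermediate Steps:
D(f, j) = 7 + f*(-5 + j)
c(X) = 1 + X*(7 + X) (c(X) = X*(7 - 5*X + X*6) + 1 = X*(7 - 5*X + 6*X) + 1 = X*(7 + X) + 1 = 1 + X*(7 + X))
r(y) = 2*y*(-5 + y) (r(y) = (y + (1 - (7 - 1)))*(y + y) = (y + (1 - 1*6))*(2*y) = (y + (1 - 6))*(2*y) = (y - 5)*(2*y) = (-5 + y)*(2*y) = 2*y*(-5 + y))
(41 - 292) + r(7) = (41 - 292) + 2*7*(-5 + 7) = -251 + 2*7*2 = -251 + 28 = -223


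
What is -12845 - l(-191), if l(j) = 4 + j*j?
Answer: -49330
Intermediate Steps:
l(j) = 4 + j**2
-12845 - l(-191) = -12845 - (4 + (-191)**2) = -12845 - (4 + 36481) = -12845 - 1*36485 = -12845 - 36485 = -49330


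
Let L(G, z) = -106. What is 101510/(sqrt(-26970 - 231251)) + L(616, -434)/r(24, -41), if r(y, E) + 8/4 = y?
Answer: -53/11 - 101510*I*sqrt(258221)/258221 ≈ -4.8182 - 199.76*I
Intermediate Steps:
r(y, E) = -2 + y
101510/(sqrt(-26970 - 231251)) + L(616, -434)/r(24, -41) = 101510/(sqrt(-26970 - 231251)) - 106/(-2 + 24) = 101510/(sqrt(-258221)) - 106/22 = 101510/((I*sqrt(258221))) - 106*1/22 = 101510*(-I*sqrt(258221)/258221) - 53/11 = -101510*I*sqrt(258221)/258221 - 53/11 = -53/11 - 101510*I*sqrt(258221)/258221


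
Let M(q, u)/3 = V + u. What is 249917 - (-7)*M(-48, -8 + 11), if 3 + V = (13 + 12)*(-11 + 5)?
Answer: 246767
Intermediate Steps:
V = -153 (V = -3 + (13 + 12)*(-11 + 5) = -3 + 25*(-6) = -3 - 150 = -153)
M(q, u) = -459 + 3*u (M(q, u) = 3*(-153 + u) = -459 + 3*u)
249917 - (-7)*M(-48, -8 + 11) = 249917 - (-7)*(-459 + 3*(-8 + 11)) = 249917 - (-7)*(-459 + 3*3) = 249917 - (-7)*(-459 + 9) = 249917 - (-7)*(-450) = 249917 - 1*3150 = 249917 - 3150 = 246767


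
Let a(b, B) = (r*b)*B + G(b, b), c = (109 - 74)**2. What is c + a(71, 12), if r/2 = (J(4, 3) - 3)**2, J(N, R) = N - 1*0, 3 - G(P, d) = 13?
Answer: 2919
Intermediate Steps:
G(P, d) = -10 (G(P, d) = 3 - 1*13 = 3 - 13 = -10)
J(N, R) = N (J(N, R) = N + 0 = N)
c = 1225 (c = 35**2 = 1225)
r = 2 (r = 2*(4 - 3)**2 = 2*1**2 = 2*1 = 2)
a(b, B) = -10 + 2*B*b (a(b, B) = (2*b)*B - 10 = 2*B*b - 10 = -10 + 2*B*b)
c + a(71, 12) = 1225 + (-10 + 2*12*71) = 1225 + (-10 + 1704) = 1225 + 1694 = 2919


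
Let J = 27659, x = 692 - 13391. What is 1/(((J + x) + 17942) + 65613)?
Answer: 1/98515 ≈ 1.0151e-5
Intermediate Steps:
x = -12699
1/(((J + x) + 17942) + 65613) = 1/(((27659 - 12699) + 17942) + 65613) = 1/((14960 + 17942) + 65613) = 1/(32902 + 65613) = 1/98515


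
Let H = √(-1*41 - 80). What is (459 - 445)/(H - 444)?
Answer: -6216/197257 - 154*I/197257 ≈ -0.031512 - 0.00078071*I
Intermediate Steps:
H = 11*I (H = √(-41 - 80) = √(-121) = 11*I ≈ 11.0*I)
(459 - 445)/(H - 444) = (459 - 445)/(11*I - 444) = 14/(-444 + 11*I) = 14*((-444 - 11*I)/197257) = 14*(-444 - 11*I)/197257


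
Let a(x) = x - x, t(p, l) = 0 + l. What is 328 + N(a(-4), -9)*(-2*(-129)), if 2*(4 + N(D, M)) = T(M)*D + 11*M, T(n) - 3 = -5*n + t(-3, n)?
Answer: -13475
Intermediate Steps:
t(p, l) = l
T(n) = 3 - 4*n (T(n) = 3 + (-5*n + n) = 3 - 4*n)
a(x) = 0
N(D, M) = -4 + 11*M/2 + D*(3 - 4*M)/2 (N(D, M) = -4 + ((3 - 4*M)*D + 11*M)/2 = -4 + (D*(3 - 4*M) + 11*M)/2 = -4 + (11*M + D*(3 - 4*M))/2 = -4 + (11*M/2 + D*(3 - 4*M)/2) = -4 + 11*M/2 + D*(3 - 4*M)/2)
328 + N(a(-4), -9)*(-2*(-129)) = 328 + (-4 + (11/2)*(-9) + (½)*0*(3 - 4*(-9)))*(-2*(-129)) = 328 + (-4 - 99/2 + (½)*0*(3 + 36))*258 = 328 + (-4 - 99/2 + (½)*0*39)*258 = 328 + (-4 - 99/2 + 0)*258 = 328 - 107/2*258 = 328 - 13803 = -13475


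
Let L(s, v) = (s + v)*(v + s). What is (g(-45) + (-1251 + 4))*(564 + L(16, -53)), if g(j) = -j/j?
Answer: -2412384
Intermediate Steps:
L(s, v) = (s + v)² (L(s, v) = (s + v)*(s + v) = (s + v)²)
g(j) = -1 (g(j) = -1*1 = -1)
(g(-45) + (-1251 + 4))*(564 + L(16, -53)) = (-1 + (-1251 + 4))*(564 + (16 - 53)²) = (-1 - 1247)*(564 + (-37)²) = -1248*(564 + 1369) = -1248*1933 = -2412384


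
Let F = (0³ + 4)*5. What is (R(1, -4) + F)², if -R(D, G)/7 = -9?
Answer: 6889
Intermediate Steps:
R(D, G) = 63 (R(D, G) = -7*(-9) = 63)
F = 20 (F = (0 + 4)*5 = 4*5 = 20)
(R(1, -4) + F)² = (63 + 20)² = 83² = 6889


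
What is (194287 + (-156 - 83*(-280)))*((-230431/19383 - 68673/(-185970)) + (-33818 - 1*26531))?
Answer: -750719862020367217/57216770 ≈ -1.3121e+10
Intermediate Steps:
(194287 + (-156 - 83*(-280)))*((-230431/19383 - 68673/(-185970)) + (-33818 - 1*26531)) = (194287 + (-156 + 23240))*((-230431*1/19383 - 68673*(-1/185970)) + (-33818 - 26531)) = (194287 + 23084)*((-230431/19383 + 22891/61990) - 60349) = 217371*(-13840721437/1201552170 - 60349) = 217371*(-72526312628767/1201552170) = -750719862020367217/57216770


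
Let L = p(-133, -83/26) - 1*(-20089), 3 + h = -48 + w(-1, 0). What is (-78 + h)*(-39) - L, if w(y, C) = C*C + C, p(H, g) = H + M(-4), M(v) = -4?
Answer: -14921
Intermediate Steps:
p(H, g) = -4 + H (p(H, g) = H - 4 = -4 + H)
w(y, C) = C + C² (w(y, C) = C² + C = C + C²)
h = -51 (h = -3 + (-48 + 0*(1 + 0)) = -3 + (-48 + 0*1) = -3 + (-48 + 0) = -3 - 48 = -51)
L = 19952 (L = (-4 - 133) - 1*(-20089) = -137 + 20089 = 19952)
(-78 + h)*(-39) - L = (-78 - 51)*(-39) - 1*19952 = -129*(-39) - 19952 = 5031 - 19952 = -14921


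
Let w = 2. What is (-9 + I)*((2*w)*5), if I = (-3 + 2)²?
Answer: -160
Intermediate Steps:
I = 1 (I = (-1)² = 1)
(-9 + I)*((2*w)*5) = (-9 + 1)*((2*2)*5) = -32*5 = -8*20 = -160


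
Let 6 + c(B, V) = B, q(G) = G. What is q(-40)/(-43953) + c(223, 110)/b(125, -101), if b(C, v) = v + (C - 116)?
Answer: -414527/175812 ≈ -2.3578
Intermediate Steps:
c(B, V) = -6 + B
b(C, v) = -116 + C + v (b(C, v) = v + (-116 + C) = -116 + C + v)
q(-40)/(-43953) + c(223, 110)/b(125, -101) = -40/(-43953) + (-6 + 223)/(-116 + 125 - 101) = -40*(-1/43953) + 217/(-92) = 40/43953 + 217*(-1/92) = 40/43953 - 217/92 = -414527/175812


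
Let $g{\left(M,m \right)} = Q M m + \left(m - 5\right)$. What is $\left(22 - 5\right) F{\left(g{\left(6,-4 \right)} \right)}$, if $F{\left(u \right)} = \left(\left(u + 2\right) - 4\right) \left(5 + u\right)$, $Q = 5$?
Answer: $276148$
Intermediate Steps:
$g{\left(M,m \right)} = -5 + m + 5 M m$ ($g{\left(M,m \right)} = 5 M m + \left(m - 5\right) = 5 M m + \left(-5 + m\right) = -5 + m + 5 M m$)
$F{\left(u \right)} = \left(-2 + u\right) \left(5 + u\right)$ ($F{\left(u \right)} = \left(\left(2 + u\right) - 4\right) \left(5 + u\right) = \left(-2 + u\right) \left(5 + u\right)$)
$\left(22 - 5\right) F{\left(g{\left(6,-4 \right)} \right)} = \left(22 - 5\right) \left(-10 + \left(-5 - 4 + 5 \cdot 6 \left(-4\right)\right)^{2} + 3 \left(-5 - 4 + 5 \cdot 6 \left(-4\right)\right)\right) = 17 \left(-10 + \left(-5 - 4 - 120\right)^{2} + 3 \left(-5 - 4 - 120\right)\right) = 17 \left(-10 + \left(-129\right)^{2} + 3 \left(-129\right)\right) = 17 \left(-10 + 16641 - 387\right) = 17 \cdot 16244 = 276148$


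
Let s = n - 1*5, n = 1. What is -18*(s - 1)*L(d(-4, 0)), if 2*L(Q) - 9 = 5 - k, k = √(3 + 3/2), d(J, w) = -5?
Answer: 630 - 135*√2/2 ≈ 534.54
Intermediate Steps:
s = -4 (s = 1 - 1*5 = 1 - 5 = -4)
k = 3*√2/2 (k = √(3 + 3*(½)) = √(3 + 3/2) = √(9/2) = 3*√2/2 ≈ 2.1213)
L(Q) = 7 - 3*√2/4 (L(Q) = 9/2 + (5 - 3*√2/2)/2 = 9/2 + (5/2 - 3*√2/4) = 7 - 3*√2/4)
-18*(s - 1)*L(d(-4, 0)) = -18*(-4 - 1)*(7 - 3*√2/4) = -(-90)*(7 - 3*√2/4) = -18*(-35 + 15*√2/4) = 630 - 135*√2/2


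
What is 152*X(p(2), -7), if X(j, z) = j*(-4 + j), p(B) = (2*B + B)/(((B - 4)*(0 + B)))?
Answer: 1254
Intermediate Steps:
p(B) = 3/(-4 + B) (p(B) = (3*B)/(((-4 + B)*B)) = (3*B)/((B*(-4 + B))) = (3*B)*(1/(B*(-4 + B))) = 3/(-4 + B))
152*X(p(2), -7) = 152*((3/(-4 + 2))*(-4 + 3/(-4 + 2))) = 152*((3/(-2))*(-4 + 3/(-2))) = 152*((3*(-½))*(-4 + 3*(-½))) = 152*(-3*(-4 - 3/2)/2) = 152*(-3/2*(-11/2)) = 152*(33/4) = 1254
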